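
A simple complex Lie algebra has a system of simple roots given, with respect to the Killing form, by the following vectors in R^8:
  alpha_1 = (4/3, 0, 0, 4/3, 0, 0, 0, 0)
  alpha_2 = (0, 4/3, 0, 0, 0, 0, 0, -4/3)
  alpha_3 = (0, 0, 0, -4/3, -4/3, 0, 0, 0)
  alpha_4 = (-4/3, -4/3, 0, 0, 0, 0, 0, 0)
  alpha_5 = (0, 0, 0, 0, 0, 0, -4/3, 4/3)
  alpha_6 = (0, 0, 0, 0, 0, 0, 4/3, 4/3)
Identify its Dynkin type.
Compute the Cartan integers a_ij = 2(alpha_i, alpha_j)/(alpha_j, alpha_j); the resulting 6x6 Cartan matrix is
[[2, 0, -1, -1, 0, 0], [0, 2, 0, -1, -1, -1], [-1, 0, 2, 0, 0, 0], [-1, -1, 0, 2, 0, 0], [0, -1, 0, 0, 2, 0], [0, -1, 0, 0, 0, 2]].
All simple roots have the same length, so the diagram is simply laced. The associated Dynkin diagram is a chain of 4 nodes with a fork of two nodes at one end (D_6), so the type is D_6 (the algebra so(12)).

type D_6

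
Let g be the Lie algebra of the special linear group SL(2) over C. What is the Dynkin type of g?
A1

This is sl(2), which has dimension 2^2 - 1 = 3 and rank 2 - 1 = 1 (a Cartan subalgebra is the diagonal traceless matrices). In the classification of classical Lie algebras, the special linear algebra sl(n+1) has type A_n; here n = 1, so the Dynkin diagram is a chain of 1 nodes with single edges (A_1). Hence the type is A_1.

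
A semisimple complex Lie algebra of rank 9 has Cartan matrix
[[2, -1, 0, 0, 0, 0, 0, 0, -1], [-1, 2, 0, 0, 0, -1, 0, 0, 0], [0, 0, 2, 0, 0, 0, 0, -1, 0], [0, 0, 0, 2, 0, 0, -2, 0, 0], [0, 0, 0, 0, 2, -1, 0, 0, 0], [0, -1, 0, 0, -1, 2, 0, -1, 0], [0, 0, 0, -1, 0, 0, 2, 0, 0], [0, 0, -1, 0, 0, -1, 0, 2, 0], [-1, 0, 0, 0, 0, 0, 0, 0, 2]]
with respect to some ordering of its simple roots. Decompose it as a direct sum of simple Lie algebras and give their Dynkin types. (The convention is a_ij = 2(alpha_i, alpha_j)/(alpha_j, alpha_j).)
B_2 ⊕ E_7

The diagram associated to this matrix has two connected components: the simple roots {alpha_4, alpha_7} form a chain of 2 nodes with a double edge at one end; the terminal node there is the unique short simple root (B_2), and {alpha_1, alpha_2, alpha_3, alpha_5, alpha_6, alpha_8, alpha_9} form a chain of 6 nodes with one extra node attached to the third node from one end (E_7). A semisimple Lie algebra decomposes uniquely as the direct sum of simple ideals, one per connected component of its Dynkin diagram, so g ≅ B_2 ⊕ E_7 (dimension 10 + 133 = 143).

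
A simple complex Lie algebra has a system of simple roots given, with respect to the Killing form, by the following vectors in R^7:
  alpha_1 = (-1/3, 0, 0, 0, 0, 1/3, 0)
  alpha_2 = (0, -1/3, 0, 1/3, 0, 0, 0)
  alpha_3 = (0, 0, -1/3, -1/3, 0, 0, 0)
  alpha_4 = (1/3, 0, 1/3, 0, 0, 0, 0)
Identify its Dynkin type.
Compute the Cartan integers a_ij = 2(alpha_i, alpha_j)/(alpha_j, alpha_j); the resulting 4x4 Cartan matrix is
[[2, 0, 0, -1], [0, 2, -1, 0], [0, -1, 2, -1], [-1, 0, -1, 2]].
All simple roots have the same length, so the diagram is simply laced. The associated Dynkin diagram is a chain of 4 nodes with single edges (A_4), so the type is A_4 (the algebra sl(5)).

A_4 (sl(5))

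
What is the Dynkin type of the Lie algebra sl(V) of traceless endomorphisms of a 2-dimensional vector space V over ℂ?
A_1

This is sl(2), which has dimension 2^2 - 1 = 3 and rank 2 - 1 = 1 (a Cartan subalgebra is the diagonal traceless matrices). In the classification of classical Lie algebras, the special linear algebra sl(n+1) has type A_n; here n = 1, so the Dynkin diagram is a chain of 1 nodes with single edges (A_1). Hence the type is A_1.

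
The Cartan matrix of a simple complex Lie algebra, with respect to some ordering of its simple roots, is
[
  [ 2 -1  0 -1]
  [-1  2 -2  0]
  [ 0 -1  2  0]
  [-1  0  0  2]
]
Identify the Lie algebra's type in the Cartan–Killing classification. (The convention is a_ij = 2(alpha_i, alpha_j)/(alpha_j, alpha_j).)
type B_4

The matrix has rank 4 with 2's on the diagonal. Reading the off-diagonal entries as Dynkin edges (a single edge where a_ij = a_ji = -1; a double or triple edge where a_ij * a_ji = 2 or 3), the diagram is a chain of 4 nodes with a double edge at one end; the terminal node there is the unique short simple root (B_4). One simple-root ordering that puts it in standard form is (alpha_4, alpha_1, alpha_2, alpha_3). So the algebra is type B_4, i.e. so(9).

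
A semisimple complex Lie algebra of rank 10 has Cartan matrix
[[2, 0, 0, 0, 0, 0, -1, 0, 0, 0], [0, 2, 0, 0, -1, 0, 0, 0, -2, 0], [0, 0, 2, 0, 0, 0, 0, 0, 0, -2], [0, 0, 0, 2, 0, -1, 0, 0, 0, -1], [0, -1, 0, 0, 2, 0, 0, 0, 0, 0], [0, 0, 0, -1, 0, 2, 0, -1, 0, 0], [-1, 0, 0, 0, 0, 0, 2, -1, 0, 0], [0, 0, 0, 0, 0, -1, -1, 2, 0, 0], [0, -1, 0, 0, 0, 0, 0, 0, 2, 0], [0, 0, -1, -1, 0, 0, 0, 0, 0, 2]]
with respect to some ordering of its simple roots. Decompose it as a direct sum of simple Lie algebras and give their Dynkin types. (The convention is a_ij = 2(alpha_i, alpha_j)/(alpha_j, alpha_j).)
B3 + C7

The diagram associated to this matrix has two connected components: the simple roots {alpha_2, alpha_5, alpha_9} form a chain of 3 nodes with a double edge at one end; the terminal node there is the unique short simple root (B_3), and {alpha_1, alpha_3, alpha_4, alpha_6, alpha_7, alpha_8, alpha_10} form a chain of 7 nodes with a double edge at one end; the terminal node there is the unique long simple root (C_7). A semisimple Lie algebra decomposes uniquely as the direct sum of simple ideals, one per connected component of its Dynkin diagram, so g ≅ B_3 ⊕ C_7 (dimension 21 + 105 = 126).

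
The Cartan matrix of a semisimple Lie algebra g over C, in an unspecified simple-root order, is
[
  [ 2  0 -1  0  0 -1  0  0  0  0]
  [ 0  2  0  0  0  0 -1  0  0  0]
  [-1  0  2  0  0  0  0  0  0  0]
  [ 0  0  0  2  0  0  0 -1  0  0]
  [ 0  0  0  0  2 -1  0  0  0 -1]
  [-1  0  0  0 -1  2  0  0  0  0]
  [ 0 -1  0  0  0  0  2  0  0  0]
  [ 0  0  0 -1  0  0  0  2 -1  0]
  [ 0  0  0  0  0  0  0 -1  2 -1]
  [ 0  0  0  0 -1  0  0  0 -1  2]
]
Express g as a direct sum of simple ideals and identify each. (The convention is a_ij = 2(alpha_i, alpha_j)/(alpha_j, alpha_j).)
The diagram associated to this matrix has two connected components: the simple roots {alpha_2, alpha_7} form a chain of 2 nodes with single edges (A_2), and {alpha_1, alpha_3, alpha_4, alpha_5, alpha_6, alpha_8, alpha_9, alpha_10} form a chain of 8 nodes with single edges (A_8). A semisimple Lie algebra decomposes uniquely as the direct sum of simple ideals, one per connected component of its Dynkin diagram, so g ≅ A_2 ⊕ A_8 (dimension 8 + 80 = 88).

A2 + A8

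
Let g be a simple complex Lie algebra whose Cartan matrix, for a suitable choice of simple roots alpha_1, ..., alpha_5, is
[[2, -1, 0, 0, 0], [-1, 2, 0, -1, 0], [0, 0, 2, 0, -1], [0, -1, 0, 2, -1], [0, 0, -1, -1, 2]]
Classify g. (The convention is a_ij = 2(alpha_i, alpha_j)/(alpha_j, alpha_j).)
type A_5

The matrix has rank 5 with 2's on the diagonal. Reading the off-diagonal entries as Dynkin edges (a single edge where a_ij = a_ji = -1; a double or triple edge where a_ij * a_ji = 2 or 3), the diagram is a chain of 5 nodes with single edges (A_5). One simple-root ordering that puts it in standard form is (alpha_3, alpha_5, alpha_4, alpha_2, alpha_1). So the algebra is type A_5, i.e. sl(6).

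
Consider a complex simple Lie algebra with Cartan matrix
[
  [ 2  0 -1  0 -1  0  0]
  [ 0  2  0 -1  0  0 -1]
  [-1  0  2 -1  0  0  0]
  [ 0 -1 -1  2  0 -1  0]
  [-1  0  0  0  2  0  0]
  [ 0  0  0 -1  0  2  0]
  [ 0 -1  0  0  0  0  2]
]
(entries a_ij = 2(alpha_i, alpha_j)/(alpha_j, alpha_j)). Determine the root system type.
E_7

The matrix has rank 7 with 2's on the diagonal. Reading the off-diagonal entries as Dynkin edges (a single edge where a_ij = a_ji = -1; a double or triple edge where a_ij * a_ji = 2 or 3), the diagram is a chain of 6 nodes with one extra node attached to the third node from one end (E_7). One simple-root ordering that puts it in standard form is (alpha_7, alpha_6, alpha_2, alpha_4, alpha_3, alpha_1, alpha_5). So the algebra is type E_7.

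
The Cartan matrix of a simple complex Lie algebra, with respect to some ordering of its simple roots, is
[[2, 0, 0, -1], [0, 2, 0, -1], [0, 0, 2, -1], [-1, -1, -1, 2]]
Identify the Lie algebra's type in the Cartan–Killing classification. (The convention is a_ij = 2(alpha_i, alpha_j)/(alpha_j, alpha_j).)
The matrix has rank 4 with 2's on the diagonal. Reading the off-diagonal entries as Dynkin edges (a single edge where a_ij = a_ji = -1; a double or triple edge where a_ij * a_ji = 2 or 3), the diagram is a chain of 2 nodes with a fork of two nodes at one end (D_4). One simple-root ordering that puts it in standard form is (alpha_2, alpha_4, alpha_1, alpha_3). So the algebra is type D_4, i.e. so(8).

D_4 (so(8))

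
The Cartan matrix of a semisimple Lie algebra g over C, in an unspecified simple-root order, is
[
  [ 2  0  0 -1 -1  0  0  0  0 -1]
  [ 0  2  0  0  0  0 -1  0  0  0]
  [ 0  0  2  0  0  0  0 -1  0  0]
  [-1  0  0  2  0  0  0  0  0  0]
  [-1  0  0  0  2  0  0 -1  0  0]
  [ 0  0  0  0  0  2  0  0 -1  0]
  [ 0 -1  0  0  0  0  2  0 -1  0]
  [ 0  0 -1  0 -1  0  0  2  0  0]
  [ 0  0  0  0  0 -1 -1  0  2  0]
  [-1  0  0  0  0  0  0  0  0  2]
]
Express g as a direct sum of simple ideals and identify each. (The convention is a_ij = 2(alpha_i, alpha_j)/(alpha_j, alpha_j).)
The diagram associated to this matrix has two connected components: the simple roots {alpha_2, alpha_6, alpha_7, alpha_9} form a chain of 4 nodes with single edges (A_4), and {alpha_1, alpha_3, alpha_4, alpha_5, alpha_8, alpha_10} form a chain of 4 nodes with a fork of two nodes at one end (D_6). A semisimple Lie algebra decomposes uniquely as the direct sum of simple ideals, one per connected component of its Dynkin diagram, so g ≅ A_4 ⊕ D_6 (dimension 24 + 66 = 90).

A_4 ⊕ D_6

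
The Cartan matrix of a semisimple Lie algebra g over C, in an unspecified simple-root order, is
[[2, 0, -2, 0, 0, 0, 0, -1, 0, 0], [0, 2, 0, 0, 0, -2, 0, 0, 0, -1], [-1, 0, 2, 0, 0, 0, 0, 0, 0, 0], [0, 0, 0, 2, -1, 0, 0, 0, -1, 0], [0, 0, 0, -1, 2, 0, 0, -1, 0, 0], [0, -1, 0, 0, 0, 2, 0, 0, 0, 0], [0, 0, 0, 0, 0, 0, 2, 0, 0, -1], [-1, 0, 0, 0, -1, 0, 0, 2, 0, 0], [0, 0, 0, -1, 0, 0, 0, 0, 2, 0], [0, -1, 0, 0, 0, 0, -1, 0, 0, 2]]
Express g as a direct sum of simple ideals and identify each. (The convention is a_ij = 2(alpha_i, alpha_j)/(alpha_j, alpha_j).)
The diagram associated to this matrix has two connected components: the simple roots {alpha_2, alpha_6, alpha_7, alpha_10} form a chain of 4 nodes with a double edge at one end; the terminal node there is the unique short simple root (B_4), and {alpha_1, alpha_3, alpha_4, alpha_5, alpha_8, alpha_9} form a chain of 6 nodes with a double edge at one end; the terminal node there is the unique short simple root (B_6). A semisimple Lie algebra decomposes uniquely as the direct sum of simple ideals, one per connected component of its Dynkin diagram, so g ≅ B_4 ⊕ B_6 (dimension 36 + 78 = 114).

type B_4 + type B_6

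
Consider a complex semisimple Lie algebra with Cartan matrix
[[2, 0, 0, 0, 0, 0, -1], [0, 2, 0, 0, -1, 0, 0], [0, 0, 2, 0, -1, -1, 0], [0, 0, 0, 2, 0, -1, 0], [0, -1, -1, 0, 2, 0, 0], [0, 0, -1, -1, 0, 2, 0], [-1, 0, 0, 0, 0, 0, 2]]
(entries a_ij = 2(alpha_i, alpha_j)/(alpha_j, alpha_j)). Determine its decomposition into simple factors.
A2 + A5

The diagram associated to this matrix has two connected components: the simple roots {alpha_1, alpha_7} form a chain of 2 nodes with single edges (A_2), and {alpha_2, alpha_3, alpha_4, alpha_5, alpha_6} form a chain of 5 nodes with single edges (A_5). A semisimple Lie algebra decomposes uniquely as the direct sum of simple ideals, one per connected component of its Dynkin diagram, so g ≅ A_2 ⊕ A_5 (dimension 8 + 35 = 43).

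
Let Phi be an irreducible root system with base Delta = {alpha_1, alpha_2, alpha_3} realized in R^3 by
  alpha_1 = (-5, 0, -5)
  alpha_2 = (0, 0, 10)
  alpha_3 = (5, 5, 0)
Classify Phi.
C_3

Compute the Cartan integers a_ij = 2(alpha_i, alpha_j)/(alpha_j, alpha_j); the resulting 3x3 Cartan matrix is
[[2, -1, -1], [-2, 2, 0], [-1, 0, 2]].
The roots have two lengths (squared-length ratio 2:1); the short ones are alpha_{1,3}. The associated Dynkin diagram is a chain of 3 nodes with a double edge at one end; the terminal node there is the unique long simple root (C_3), so the type is C_3 (the algebra sp(6)).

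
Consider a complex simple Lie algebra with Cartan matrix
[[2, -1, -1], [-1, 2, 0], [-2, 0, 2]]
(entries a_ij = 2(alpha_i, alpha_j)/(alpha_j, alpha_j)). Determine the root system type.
The matrix has rank 3 with 2's on the diagonal. Reading the off-diagonal entries as Dynkin edges (a single edge where a_ij = a_ji = -1; a double or triple edge where a_ij * a_ji = 2 or 3), the diagram is a chain of 3 nodes with a double edge at one end; the terminal node there is the unique long simple root (C_3). One simple-root ordering that puts it in standard form is (alpha_2, alpha_1, alpha_3). So the algebra is type C_3, i.e. sp(6).

C3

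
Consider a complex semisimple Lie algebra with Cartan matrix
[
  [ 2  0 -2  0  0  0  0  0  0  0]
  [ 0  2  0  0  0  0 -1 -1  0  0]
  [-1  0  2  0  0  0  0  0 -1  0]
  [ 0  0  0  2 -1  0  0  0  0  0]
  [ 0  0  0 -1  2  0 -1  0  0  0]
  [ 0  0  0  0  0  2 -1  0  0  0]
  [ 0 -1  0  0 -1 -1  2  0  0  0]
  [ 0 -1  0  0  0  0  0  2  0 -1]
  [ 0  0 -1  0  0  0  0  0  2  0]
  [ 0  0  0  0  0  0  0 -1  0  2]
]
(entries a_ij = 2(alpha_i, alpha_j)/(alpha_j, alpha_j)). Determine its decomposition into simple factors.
The diagram associated to this matrix has two connected components: the simple roots {alpha_1, alpha_3, alpha_9} form a chain of 3 nodes with a double edge at one end; the terminal node there is the unique long simple root (C_3), and {alpha_2, alpha_4, alpha_5, alpha_6, alpha_7, alpha_8, alpha_10} form a chain of 6 nodes with one extra node attached to the third node from one end (E_7). A semisimple Lie algebra decomposes uniquely as the direct sum of simple ideals, one per connected component of its Dynkin diagram, so g ≅ C_3 ⊕ E_7 (dimension 21 + 133 = 154).

C_3 ⊕ E_7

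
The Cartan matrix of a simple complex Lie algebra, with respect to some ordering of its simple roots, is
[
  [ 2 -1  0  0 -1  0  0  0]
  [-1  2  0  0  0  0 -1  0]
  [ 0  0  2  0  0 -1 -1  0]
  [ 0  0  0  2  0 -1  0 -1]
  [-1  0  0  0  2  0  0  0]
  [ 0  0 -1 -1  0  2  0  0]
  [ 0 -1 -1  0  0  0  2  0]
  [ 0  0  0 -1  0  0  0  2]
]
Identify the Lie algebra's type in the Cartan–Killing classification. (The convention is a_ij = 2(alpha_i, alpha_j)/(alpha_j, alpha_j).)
The matrix has rank 8 with 2's on the diagonal. Reading the off-diagonal entries as Dynkin edges (a single edge where a_ij = a_ji = -1; a double or triple edge where a_ij * a_ji = 2 or 3), the diagram is a chain of 8 nodes with single edges (A_8). One simple-root ordering that puts it in standard form is (alpha_8, alpha_4, alpha_6, alpha_3, alpha_7, alpha_2, alpha_1, alpha_5). So the algebra is type A_8, i.e. sl(9).

type A_8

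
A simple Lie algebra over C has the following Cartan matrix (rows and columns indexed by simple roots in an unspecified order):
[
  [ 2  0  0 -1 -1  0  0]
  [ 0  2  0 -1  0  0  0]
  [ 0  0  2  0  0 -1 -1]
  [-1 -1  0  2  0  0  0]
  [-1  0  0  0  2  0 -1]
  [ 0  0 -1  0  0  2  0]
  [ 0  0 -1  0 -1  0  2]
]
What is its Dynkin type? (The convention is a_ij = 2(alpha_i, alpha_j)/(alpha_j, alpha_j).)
The matrix has rank 7 with 2's on the diagonal. Reading the off-diagonal entries as Dynkin edges (a single edge where a_ij = a_ji = -1; a double or triple edge where a_ij * a_ji = 2 or 3), the diagram is a chain of 7 nodes with single edges (A_7). One simple-root ordering that puts it in standard form is (alpha_2, alpha_4, alpha_1, alpha_5, alpha_7, alpha_3, alpha_6). So the algebra is type A_7, i.e. sl(8).

A_7 (sl(8))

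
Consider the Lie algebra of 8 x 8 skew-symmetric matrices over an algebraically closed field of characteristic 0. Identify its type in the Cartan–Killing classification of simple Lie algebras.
This is so(8) with 8 even, which has dimension 8(8-1)/2 = 28 and rank 8/2 = 4. In the classification of classical Lie algebras, the orthogonal algebra so(2n) in an even number of variables has type D_n; here n = 4, so the Dynkin diagram is a chain of 2 nodes with a fork of two nodes at one end (D_4). Hence the type is D_4.

D4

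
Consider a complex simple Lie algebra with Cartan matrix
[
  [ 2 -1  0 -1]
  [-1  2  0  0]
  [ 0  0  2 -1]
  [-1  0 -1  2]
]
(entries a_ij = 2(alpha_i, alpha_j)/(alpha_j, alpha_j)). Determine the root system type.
A_4

The matrix has rank 4 with 2's on the diagonal. Reading the off-diagonal entries as Dynkin edges (a single edge where a_ij = a_ji = -1; a double or triple edge where a_ij * a_ji = 2 or 3), the diagram is a chain of 4 nodes with single edges (A_4). One simple-root ordering that puts it in standard form is (alpha_3, alpha_4, alpha_1, alpha_2). So the algebra is type A_4, i.e. sl(5).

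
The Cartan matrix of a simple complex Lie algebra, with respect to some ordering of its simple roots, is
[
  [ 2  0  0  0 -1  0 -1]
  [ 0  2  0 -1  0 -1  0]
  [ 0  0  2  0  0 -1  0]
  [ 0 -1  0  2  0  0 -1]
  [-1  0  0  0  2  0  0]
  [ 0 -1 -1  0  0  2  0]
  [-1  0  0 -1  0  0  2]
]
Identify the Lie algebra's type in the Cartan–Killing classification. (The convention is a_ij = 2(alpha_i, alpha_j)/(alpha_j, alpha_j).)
The matrix has rank 7 with 2's on the diagonal. Reading the off-diagonal entries as Dynkin edges (a single edge where a_ij = a_ji = -1; a double or triple edge where a_ij * a_ji = 2 or 3), the diagram is a chain of 7 nodes with single edges (A_7). One simple-root ordering that puts it in standard form is (alpha_3, alpha_6, alpha_2, alpha_4, alpha_7, alpha_1, alpha_5). So the algebra is type A_7, i.e. sl(8).

A_7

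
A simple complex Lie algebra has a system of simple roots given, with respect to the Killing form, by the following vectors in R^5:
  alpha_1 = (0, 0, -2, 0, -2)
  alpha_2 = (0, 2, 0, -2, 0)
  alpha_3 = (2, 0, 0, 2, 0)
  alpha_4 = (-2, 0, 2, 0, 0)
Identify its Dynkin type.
A_4 (sl(5))

Compute the Cartan integers a_ij = 2(alpha_i, alpha_j)/(alpha_j, alpha_j); the resulting 4x4 Cartan matrix is
[[2, 0, 0, -1], [0, 2, -1, 0], [0, -1, 2, -1], [-1, 0, -1, 2]].
All simple roots have the same length, so the diagram is simply laced. The associated Dynkin diagram is a chain of 4 nodes with single edges (A_4), so the type is A_4 (the algebra sl(5)).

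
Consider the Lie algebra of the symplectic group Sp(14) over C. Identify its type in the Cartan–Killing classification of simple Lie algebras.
C_7

This is sp(14), which has dimension 14(14+1)/2 = 105 and rank 14/2 = 7. In the classification of classical Lie algebras, the symplectic algebra sp(2n) has type C_n; here n = 7, so the Dynkin diagram is a chain of 7 nodes with a double edge at one end; the terminal node there is the unique long simple root (C_7). Hence the type is C_7.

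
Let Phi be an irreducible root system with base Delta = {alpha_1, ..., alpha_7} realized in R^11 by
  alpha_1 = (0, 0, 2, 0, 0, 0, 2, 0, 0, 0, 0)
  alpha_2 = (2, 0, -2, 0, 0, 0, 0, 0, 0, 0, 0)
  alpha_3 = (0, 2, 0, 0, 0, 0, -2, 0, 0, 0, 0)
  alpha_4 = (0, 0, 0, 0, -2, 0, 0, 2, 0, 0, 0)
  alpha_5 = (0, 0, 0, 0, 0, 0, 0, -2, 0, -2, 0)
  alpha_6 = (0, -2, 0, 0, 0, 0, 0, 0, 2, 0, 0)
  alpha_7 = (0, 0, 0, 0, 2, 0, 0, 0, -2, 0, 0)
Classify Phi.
Compute the Cartan integers a_ij = 2(alpha_i, alpha_j)/(alpha_j, alpha_j); the resulting 7x7 Cartan matrix is
[[2, -1, -1, 0, 0, 0, 0], [-1, 2, 0, 0, 0, 0, 0], [-1, 0, 2, 0, 0, -1, 0], [0, 0, 0, 2, -1, 0, -1], [0, 0, 0, -1, 2, 0, 0], [0, 0, -1, 0, 0, 2, -1], [0, 0, 0, -1, 0, -1, 2]].
All simple roots have the same length, so the diagram is simply laced. The associated Dynkin diagram is a chain of 7 nodes with single edges (A_7), so the type is A_7 (the algebra sl(8)).

type A_7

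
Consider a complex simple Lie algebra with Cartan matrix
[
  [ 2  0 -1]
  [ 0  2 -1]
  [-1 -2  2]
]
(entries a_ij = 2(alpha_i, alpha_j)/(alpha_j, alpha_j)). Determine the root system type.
The matrix has rank 3 with 2's on the diagonal. Reading the off-diagonal entries as Dynkin edges (a single edge where a_ij = a_ji = -1; a double or triple edge where a_ij * a_ji = 2 or 3), the diagram is a chain of 3 nodes with a double edge at one end; the terminal node there is the unique short simple root (B_3). One simple-root ordering that puts it in standard form is (alpha_1, alpha_3, alpha_2). So the algebra is type B_3, i.e. so(7).

B_3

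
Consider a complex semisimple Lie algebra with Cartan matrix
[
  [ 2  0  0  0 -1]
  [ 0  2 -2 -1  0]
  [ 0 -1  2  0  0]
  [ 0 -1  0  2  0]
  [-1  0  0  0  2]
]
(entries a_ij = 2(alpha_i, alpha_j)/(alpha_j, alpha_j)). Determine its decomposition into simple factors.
A2 + B3

The diagram associated to this matrix has two connected components: the simple roots {alpha_1, alpha_5} form a chain of 2 nodes with single edges (A_2), and {alpha_2, alpha_3, alpha_4} form a chain of 3 nodes with a double edge at one end; the terminal node there is the unique short simple root (B_3). A semisimple Lie algebra decomposes uniquely as the direct sum of simple ideals, one per connected component of its Dynkin diagram, so g ≅ A_2 ⊕ B_3 (dimension 8 + 21 = 29).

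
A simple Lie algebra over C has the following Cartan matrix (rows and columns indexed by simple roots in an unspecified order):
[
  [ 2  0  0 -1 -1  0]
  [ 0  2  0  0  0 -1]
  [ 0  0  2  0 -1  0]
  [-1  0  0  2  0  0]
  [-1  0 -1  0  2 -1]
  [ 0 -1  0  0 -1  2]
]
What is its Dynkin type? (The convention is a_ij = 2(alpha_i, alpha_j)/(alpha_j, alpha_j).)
E_6

The matrix has rank 6 with 2's on the diagonal. Reading the off-diagonal entries as Dynkin edges (a single edge where a_ij = a_ji = -1; a double or triple edge where a_ij * a_ji = 2 or 3), the diagram is a chain of 5 nodes with one extra node attached to the third node from one end (E_6). One simple-root ordering that puts it in standard form is (alpha_4, alpha_3, alpha_1, alpha_5, alpha_6, alpha_2). So the algebra is type E_6.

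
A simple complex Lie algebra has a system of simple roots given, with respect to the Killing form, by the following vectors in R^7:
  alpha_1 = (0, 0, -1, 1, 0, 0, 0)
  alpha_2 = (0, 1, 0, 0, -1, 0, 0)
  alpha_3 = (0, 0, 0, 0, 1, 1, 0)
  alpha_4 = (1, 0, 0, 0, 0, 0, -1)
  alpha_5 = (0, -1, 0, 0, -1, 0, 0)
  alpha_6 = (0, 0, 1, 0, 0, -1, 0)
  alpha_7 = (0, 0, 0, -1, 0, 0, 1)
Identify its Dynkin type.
D_7

Compute the Cartan integers a_ij = 2(alpha_i, alpha_j)/(alpha_j, alpha_j); the resulting 7x7 Cartan matrix is
[[2, 0, 0, 0, 0, -1, -1], [0, 2, -1, 0, 0, 0, 0], [0, -1, 2, 0, -1, -1, 0], [0, 0, 0, 2, 0, 0, -1], [0, 0, -1, 0, 2, 0, 0], [-1, 0, -1, 0, 0, 2, 0], [-1, 0, 0, -1, 0, 0, 2]].
All simple roots have the same length, so the diagram is simply laced. The associated Dynkin diagram is a chain of 5 nodes with a fork of two nodes at one end (D_7), so the type is D_7 (the algebra so(14)).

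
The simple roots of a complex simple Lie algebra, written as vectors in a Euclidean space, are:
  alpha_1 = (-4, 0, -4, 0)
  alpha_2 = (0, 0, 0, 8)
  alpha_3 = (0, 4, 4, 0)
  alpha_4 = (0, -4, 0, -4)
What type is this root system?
Compute the Cartan integers a_ij = 2(alpha_i, alpha_j)/(alpha_j, alpha_j); the resulting 4x4 Cartan matrix is
[[2, 0, -1, 0], [0, 2, 0, -2], [-1, 0, 2, -1], [0, -1, -1, 2]].
The roots have two lengths (squared-length ratio 2:1); the short ones are alpha_{1,3,4}. The associated Dynkin diagram is a chain of 4 nodes with a double edge at one end; the terminal node there is the unique long simple root (C_4), so the type is C_4 (the algebra sp(8)).

C_4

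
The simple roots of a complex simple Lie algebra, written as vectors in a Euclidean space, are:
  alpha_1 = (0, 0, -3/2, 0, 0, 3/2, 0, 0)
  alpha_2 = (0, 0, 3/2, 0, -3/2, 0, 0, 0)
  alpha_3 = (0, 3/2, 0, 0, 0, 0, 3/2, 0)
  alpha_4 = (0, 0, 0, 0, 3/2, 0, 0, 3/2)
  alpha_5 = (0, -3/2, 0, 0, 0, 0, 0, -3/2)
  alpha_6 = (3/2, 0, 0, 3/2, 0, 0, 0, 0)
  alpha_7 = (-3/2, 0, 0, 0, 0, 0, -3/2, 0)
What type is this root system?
Compute the Cartan integers a_ij = 2(alpha_i, alpha_j)/(alpha_j, alpha_j); the resulting 7x7 Cartan matrix is
[[2, -1, 0, 0, 0, 0, 0], [-1, 2, 0, -1, 0, 0, 0], [0, 0, 2, 0, -1, 0, -1], [0, -1, 0, 2, -1, 0, 0], [0, 0, -1, -1, 2, 0, 0], [0, 0, 0, 0, 0, 2, -1], [0, 0, -1, 0, 0, -1, 2]].
All simple roots have the same length, so the diagram is simply laced. The associated Dynkin diagram is a chain of 7 nodes with single edges (A_7), so the type is A_7 (the algebra sl(8)).

A_7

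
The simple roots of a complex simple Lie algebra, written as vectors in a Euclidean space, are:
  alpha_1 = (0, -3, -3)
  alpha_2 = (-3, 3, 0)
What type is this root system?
type A_2

Compute the Cartan integers a_ij = 2(alpha_i, alpha_j)/(alpha_j, alpha_j); the resulting 2x2 Cartan matrix is
[[2, -1], [-1, 2]].
All simple roots have the same length, so the diagram is simply laced. The associated Dynkin diagram is a chain of 2 nodes with single edges (A_2), so the type is A_2 (the algebra sl(3)).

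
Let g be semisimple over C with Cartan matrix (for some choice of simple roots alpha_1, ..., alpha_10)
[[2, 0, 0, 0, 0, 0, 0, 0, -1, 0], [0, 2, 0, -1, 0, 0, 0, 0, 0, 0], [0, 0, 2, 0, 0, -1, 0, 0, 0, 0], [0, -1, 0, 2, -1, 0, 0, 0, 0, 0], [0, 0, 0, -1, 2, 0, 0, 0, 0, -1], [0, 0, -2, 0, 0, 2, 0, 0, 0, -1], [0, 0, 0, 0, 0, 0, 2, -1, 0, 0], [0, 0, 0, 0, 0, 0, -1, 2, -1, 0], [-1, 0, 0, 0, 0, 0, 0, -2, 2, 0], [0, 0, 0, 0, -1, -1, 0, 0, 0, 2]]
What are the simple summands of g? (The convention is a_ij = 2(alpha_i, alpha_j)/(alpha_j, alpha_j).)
The diagram associated to this matrix has two connected components: the simple roots {alpha_2, alpha_3, alpha_4, alpha_5, alpha_6, alpha_10} form a chain of 6 nodes with a double edge at one end; the terminal node there is the unique short simple root (B_6), and {alpha_1, alpha_7, alpha_8, alpha_9} form a chain of 4 nodes with a double edge between the middle two (F_4). A semisimple Lie algebra decomposes uniquely as the direct sum of simple ideals, one per connected component of its Dynkin diagram, so g ≅ B_6 ⊕ F_4 (dimension 78 + 52 = 130).

type B_6 + type F_4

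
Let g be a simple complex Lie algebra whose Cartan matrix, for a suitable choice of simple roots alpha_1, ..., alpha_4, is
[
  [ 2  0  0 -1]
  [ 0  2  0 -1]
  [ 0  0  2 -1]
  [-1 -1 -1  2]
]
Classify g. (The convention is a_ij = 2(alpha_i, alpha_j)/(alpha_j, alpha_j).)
The matrix has rank 4 with 2's on the diagonal. Reading the off-diagonal entries as Dynkin edges (a single edge where a_ij = a_ji = -1; a double or triple edge where a_ij * a_ji = 2 or 3), the diagram is a chain of 2 nodes with a fork of two nodes at one end (D_4). One simple-root ordering that puts it in standard form is (alpha_1, alpha_4, alpha_2, alpha_3). So the algebra is type D_4, i.e. so(8).

type D_4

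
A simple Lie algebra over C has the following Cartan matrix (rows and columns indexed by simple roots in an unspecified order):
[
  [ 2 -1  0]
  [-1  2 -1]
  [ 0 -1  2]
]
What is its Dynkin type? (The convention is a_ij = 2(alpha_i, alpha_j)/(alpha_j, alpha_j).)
type A_3

The matrix has rank 3 with 2's on the diagonal. Reading the off-diagonal entries as Dynkin edges (a single edge where a_ij = a_ji = -1; a double or triple edge where a_ij * a_ji = 2 or 3), the diagram is a chain of 3 nodes with single edges (A_3). One simple-root ordering that puts it in standard form is (alpha_1, alpha_2, alpha_3). So the algebra is type A_3, i.e. sl(4).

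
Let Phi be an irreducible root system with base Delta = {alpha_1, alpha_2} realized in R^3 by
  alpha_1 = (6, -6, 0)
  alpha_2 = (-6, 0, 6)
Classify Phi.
A2

Compute the Cartan integers a_ij = 2(alpha_i, alpha_j)/(alpha_j, alpha_j); the resulting 2x2 Cartan matrix is
[[2, -1], [-1, 2]].
All simple roots have the same length, so the diagram is simply laced. The associated Dynkin diagram is a chain of 2 nodes with single edges (A_2), so the type is A_2 (the algebra sl(3)).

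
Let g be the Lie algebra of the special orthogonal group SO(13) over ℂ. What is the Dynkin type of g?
type B_6

This is so(13) with 13 odd, which has dimension 13(13-1)/2 = 78 and rank (13-1)/2 = 6. In the classification of classical Lie algebras, the orthogonal algebra so(2n+1) in an odd number of variables has type B_n; here n = 6, so the Dynkin diagram is a chain of 6 nodes with a double edge at one end; the terminal node there is the unique short simple root (B_6). Hence the type is B_6.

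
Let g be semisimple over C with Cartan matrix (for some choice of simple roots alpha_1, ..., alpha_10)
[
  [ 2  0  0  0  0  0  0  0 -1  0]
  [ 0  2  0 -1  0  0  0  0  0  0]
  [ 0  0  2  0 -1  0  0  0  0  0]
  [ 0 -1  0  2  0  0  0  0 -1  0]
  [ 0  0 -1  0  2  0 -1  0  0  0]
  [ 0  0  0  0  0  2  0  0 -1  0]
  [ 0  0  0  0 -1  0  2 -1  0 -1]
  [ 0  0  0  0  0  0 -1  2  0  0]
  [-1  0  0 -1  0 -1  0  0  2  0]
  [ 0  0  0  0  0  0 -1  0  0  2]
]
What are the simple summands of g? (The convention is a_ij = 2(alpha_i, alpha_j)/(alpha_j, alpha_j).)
D_5 + D_5

The diagram associated to this matrix has two connected components: the simple roots {alpha_1, alpha_2, alpha_4, alpha_6, alpha_9} form a chain of 3 nodes with a fork of two nodes at one end (D_5), and {alpha_3, alpha_5, alpha_7, alpha_8, alpha_10} form a chain of 3 nodes with a fork of two nodes at one end (D_5). A semisimple Lie algebra decomposes uniquely as the direct sum of simple ideals, one per connected component of its Dynkin diagram, so g ≅ D_5 ⊕ D_5 (dimension 45 + 45 = 90).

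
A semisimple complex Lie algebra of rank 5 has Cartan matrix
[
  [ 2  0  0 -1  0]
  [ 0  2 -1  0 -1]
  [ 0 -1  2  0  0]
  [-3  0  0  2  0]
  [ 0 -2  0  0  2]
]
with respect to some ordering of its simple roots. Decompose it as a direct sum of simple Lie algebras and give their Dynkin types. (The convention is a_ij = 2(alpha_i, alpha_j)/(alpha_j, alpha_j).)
The diagram associated to this matrix has two connected components: the simple roots {alpha_2, alpha_3, alpha_5} form a chain of 3 nodes with a double edge at one end; the terminal node there is the unique long simple root (C_3), and {alpha_1, alpha_4} form two nodes joined by a triple edge (G_2). A semisimple Lie algebra decomposes uniquely as the direct sum of simple ideals, one per connected component of its Dynkin diagram, so g ≅ C_3 ⊕ G_2 (dimension 21 + 14 = 35).

C_3 (sp(6)) ⊕ G_2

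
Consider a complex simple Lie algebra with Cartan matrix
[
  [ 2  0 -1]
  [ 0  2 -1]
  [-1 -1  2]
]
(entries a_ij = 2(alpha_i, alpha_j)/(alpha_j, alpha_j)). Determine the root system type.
type A_3

The matrix has rank 3 with 2's on the diagonal. Reading the off-diagonal entries as Dynkin edges (a single edge where a_ij = a_ji = -1; a double or triple edge where a_ij * a_ji = 2 or 3), the diagram is a chain of 3 nodes with single edges (A_3). One simple-root ordering that puts it in standard form is (alpha_1, alpha_3, alpha_2). So the algebra is type A_3, i.e. sl(4).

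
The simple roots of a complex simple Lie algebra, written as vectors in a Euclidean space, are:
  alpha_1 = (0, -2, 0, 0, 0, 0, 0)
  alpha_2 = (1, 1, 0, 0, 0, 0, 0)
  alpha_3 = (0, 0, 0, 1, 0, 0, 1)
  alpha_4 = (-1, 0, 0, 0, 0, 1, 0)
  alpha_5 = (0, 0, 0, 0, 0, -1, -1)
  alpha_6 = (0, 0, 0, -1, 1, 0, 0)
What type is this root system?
C_6 (sp(12))

Compute the Cartan integers a_ij = 2(alpha_i, alpha_j)/(alpha_j, alpha_j); the resulting 6x6 Cartan matrix is
[[2, -2, 0, 0, 0, 0], [-1, 2, 0, -1, 0, 0], [0, 0, 2, 0, -1, -1], [0, -1, 0, 2, -1, 0], [0, 0, -1, -1, 2, 0], [0, 0, -1, 0, 0, 2]].
The roots have two lengths (squared-length ratio 2:1); the short ones are alpha_{2,3,4,5,6}. The associated Dynkin diagram is a chain of 6 nodes with a double edge at one end; the terminal node there is the unique long simple root (C_6), so the type is C_6 (the algebra sp(12)).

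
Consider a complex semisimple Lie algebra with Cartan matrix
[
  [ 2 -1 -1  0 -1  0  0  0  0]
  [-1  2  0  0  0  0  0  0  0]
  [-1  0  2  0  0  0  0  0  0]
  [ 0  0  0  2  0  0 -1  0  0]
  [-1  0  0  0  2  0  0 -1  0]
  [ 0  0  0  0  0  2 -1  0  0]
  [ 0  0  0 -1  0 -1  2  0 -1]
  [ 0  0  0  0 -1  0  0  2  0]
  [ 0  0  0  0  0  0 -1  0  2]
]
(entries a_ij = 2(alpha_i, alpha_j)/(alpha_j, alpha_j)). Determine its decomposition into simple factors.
D_4 (so(8)) ⊕ D_5 (so(10))

The diagram associated to this matrix has two connected components: the simple roots {alpha_4, alpha_6, alpha_7, alpha_9} form a chain of 2 nodes with a fork of two nodes at one end (D_4), and {alpha_1, alpha_2, alpha_3, alpha_5, alpha_8} form a chain of 3 nodes with a fork of two nodes at one end (D_5). A semisimple Lie algebra decomposes uniquely as the direct sum of simple ideals, one per connected component of its Dynkin diagram, so g ≅ D_4 ⊕ D_5 (dimension 28 + 45 = 73).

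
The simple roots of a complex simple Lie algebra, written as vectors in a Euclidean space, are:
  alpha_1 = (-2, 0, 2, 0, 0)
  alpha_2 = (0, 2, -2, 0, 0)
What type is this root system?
Compute the Cartan integers a_ij = 2(alpha_i, alpha_j)/(alpha_j, alpha_j); the resulting 2x2 Cartan matrix is
[[2, -1], [-1, 2]].
All simple roots have the same length, so the diagram is simply laced. The associated Dynkin diagram is a chain of 2 nodes with single edges (A_2), so the type is A_2 (the algebra sl(3)).

A2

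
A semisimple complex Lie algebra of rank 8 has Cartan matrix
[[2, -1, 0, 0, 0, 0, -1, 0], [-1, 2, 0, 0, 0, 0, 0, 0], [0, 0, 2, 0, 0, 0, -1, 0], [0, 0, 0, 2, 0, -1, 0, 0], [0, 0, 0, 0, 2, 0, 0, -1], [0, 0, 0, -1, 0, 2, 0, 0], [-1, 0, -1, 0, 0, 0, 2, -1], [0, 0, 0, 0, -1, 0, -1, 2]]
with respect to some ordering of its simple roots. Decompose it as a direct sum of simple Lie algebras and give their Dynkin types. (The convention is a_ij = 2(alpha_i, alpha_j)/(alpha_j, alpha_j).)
A_2 ⊕ E_6

The diagram associated to this matrix has two connected components: the simple roots {alpha_4, alpha_6} form a chain of 2 nodes with single edges (A_2), and {alpha_1, alpha_2, alpha_3, alpha_5, alpha_7, alpha_8} form a chain of 5 nodes with one extra node attached to the third node from one end (E_6). A semisimple Lie algebra decomposes uniquely as the direct sum of simple ideals, one per connected component of its Dynkin diagram, so g ≅ A_2 ⊕ E_6 (dimension 8 + 78 = 86).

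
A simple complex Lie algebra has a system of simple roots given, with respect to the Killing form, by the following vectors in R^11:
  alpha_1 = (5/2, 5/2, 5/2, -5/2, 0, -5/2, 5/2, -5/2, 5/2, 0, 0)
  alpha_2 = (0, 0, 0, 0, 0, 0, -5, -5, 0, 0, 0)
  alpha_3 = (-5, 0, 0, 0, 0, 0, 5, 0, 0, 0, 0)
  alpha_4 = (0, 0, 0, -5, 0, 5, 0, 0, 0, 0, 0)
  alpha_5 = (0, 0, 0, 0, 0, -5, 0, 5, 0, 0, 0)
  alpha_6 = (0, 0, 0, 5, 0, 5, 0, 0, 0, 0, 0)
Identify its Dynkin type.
E_6

Compute the Cartan integers a_ij = 2(alpha_i, alpha_j)/(alpha_j, alpha_j); the resulting 6x6 Cartan matrix is
[[2, 0, 0, 0, 0, -1], [0, 2, -1, 0, -1, 0], [0, -1, 2, 0, 0, 0], [0, 0, 0, 2, -1, 0], [0, -1, 0, -1, 2, -1], [-1, 0, 0, 0, -1, 2]].
All simple roots have the same length, so the diagram is simply laced. The associated Dynkin diagram is a chain of 5 nodes with one extra node attached to the third node from one end (E_6), so the type is E_6.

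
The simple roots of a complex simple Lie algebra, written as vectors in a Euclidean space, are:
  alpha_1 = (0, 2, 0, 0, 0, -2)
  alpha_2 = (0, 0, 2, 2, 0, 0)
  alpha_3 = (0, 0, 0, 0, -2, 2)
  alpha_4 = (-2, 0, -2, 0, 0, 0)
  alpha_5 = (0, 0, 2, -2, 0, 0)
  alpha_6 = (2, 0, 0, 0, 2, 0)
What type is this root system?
D_6 (so(12))

Compute the Cartan integers a_ij = 2(alpha_i, alpha_j)/(alpha_j, alpha_j); the resulting 6x6 Cartan matrix is
[[2, 0, -1, 0, 0, 0], [0, 2, 0, -1, 0, 0], [-1, 0, 2, 0, 0, -1], [0, -1, 0, 2, -1, -1], [0, 0, 0, -1, 2, 0], [0, 0, -1, -1, 0, 2]].
All simple roots have the same length, so the diagram is simply laced. The associated Dynkin diagram is a chain of 4 nodes with a fork of two nodes at one end (D_6), so the type is D_6 (the algebra so(12)).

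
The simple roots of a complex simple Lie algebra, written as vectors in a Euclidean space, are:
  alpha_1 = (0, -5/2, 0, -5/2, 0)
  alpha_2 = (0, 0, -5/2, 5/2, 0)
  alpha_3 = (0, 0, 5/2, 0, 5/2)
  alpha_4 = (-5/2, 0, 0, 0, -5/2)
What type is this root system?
Compute the Cartan integers a_ij = 2(alpha_i, alpha_j)/(alpha_j, alpha_j); the resulting 4x4 Cartan matrix is
[[2, -1, 0, 0], [-1, 2, -1, 0], [0, -1, 2, -1], [0, 0, -1, 2]].
All simple roots have the same length, so the diagram is simply laced. The associated Dynkin diagram is a chain of 4 nodes with single edges (A_4), so the type is A_4 (the algebra sl(5)).

A_4 (sl(5))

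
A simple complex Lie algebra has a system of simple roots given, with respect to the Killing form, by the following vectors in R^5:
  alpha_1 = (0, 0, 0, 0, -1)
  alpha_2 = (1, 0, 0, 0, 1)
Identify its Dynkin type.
Compute the Cartan integers a_ij = 2(alpha_i, alpha_j)/(alpha_j, alpha_j); the resulting 2x2 Cartan matrix is
[[2, -1], [-2, 2]].
The roots have two lengths (squared-length ratio 2:1); the short ones are alpha_{1}. The associated Dynkin diagram is a chain of 2 nodes with a double edge at one end; the terminal node there is the unique short simple root (B_2), so the type is B_2 (the algebra so(5)).

B_2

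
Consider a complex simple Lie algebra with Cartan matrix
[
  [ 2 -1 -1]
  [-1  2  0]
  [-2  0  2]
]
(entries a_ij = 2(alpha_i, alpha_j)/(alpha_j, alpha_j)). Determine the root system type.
The matrix has rank 3 with 2's on the diagonal. Reading the off-diagonal entries as Dynkin edges (a single edge where a_ij = a_ji = -1; a double or triple edge where a_ij * a_ji = 2 or 3), the diagram is a chain of 3 nodes with a double edge at one end; the terminal node there is the unique long simple root (C_3). One simple-root ordering that puts it in standard form is (alpha_2, alpha_1, alpha_3). So the algebra is type C_3, i.e. sp(6).

C_3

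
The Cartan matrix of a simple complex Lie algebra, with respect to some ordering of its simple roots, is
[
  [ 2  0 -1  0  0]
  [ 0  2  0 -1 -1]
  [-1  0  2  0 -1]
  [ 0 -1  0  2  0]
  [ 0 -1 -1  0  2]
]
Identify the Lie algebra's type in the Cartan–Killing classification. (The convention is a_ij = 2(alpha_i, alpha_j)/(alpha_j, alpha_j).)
A_5 (sl(6))

The matrix has rank 5 with 2's on the diagonal. Reading the off-diagonal entries as Dynkin edges (a single edge where a_ij = a_ji = -1; a double or triple edge where a_ij * a_ji = 2 or 3), the diagram is a chain of 5 nodes with single edges (A_5). One simple-root ordering that puts it in standard form is (alpha_4, alpha_2, alpha_5, alpha_3, alpha_1). So the algebra is type A_5, i.e. sl(6).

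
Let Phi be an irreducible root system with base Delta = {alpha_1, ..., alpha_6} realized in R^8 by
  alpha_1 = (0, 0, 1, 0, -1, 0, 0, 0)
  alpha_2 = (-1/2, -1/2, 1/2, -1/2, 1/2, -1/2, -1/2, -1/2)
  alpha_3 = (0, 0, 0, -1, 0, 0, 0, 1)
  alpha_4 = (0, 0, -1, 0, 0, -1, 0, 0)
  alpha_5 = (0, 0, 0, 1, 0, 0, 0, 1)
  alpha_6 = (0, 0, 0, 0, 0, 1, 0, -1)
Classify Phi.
type E_6

Compute the Cartan integers a_ij = 2(alpha_i, alpha_j)/(alpha_j, alpha_j); the resulting 6x6 Cartan matrix is
[[2, 0, 0, -1, 0, 0], [0, 2, 0, 0, -1, 0], [0, 0, 2, 0, 0, -1], [-1, 0, 0, 2, 0, -1], [0, -1, 0, 0, 2, -1], [0, 0, -1, -1, -1, 2]].
All simple roots have the same length, so the diagram is simply laced. The associated Dynkin diagram is a chain of 5 nodes with one extra node attached to the third node from one end (E_6), so the type is E_6.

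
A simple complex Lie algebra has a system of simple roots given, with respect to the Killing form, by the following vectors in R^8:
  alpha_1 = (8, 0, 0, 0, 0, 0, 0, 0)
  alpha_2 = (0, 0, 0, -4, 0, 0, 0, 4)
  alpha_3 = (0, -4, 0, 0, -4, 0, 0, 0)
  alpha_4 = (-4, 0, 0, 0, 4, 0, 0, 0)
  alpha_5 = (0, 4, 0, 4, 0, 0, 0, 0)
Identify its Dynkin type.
type C_5

Compute the Cartan integers a_ij = 2(alpha_i, alpha_j)/(alpha_j, alpha_j); the resulting 5x5 Cartan matrix is
[[2, 0, 0, -2, 0], [0, 2, 0, 0, -1], [0, 0, 2, -1, -1], [-1, 0, -1, 2, 0], [0, -1, -1, 0, 2]].
The roots have two lengths (squared-length ratio 2:1); the short ones are alpha_{2,3,4,5}. The associated Dynkin diagram is a chain of 5 nodes with a double edge at one end; the terminal node there is the unique long simple root (C_5), so the type is C_5 (the algebra sp(10)).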